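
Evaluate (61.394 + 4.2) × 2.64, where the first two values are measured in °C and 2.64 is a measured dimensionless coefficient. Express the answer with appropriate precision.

173 °C

61.394 °C + 4.2 °C = 65.594 °C; the sum is limited to 1 decimal place (3 s.f.).
Carrying full precision, 65.594 × 2.64 = 173.16816 °C; 2.64 has 3 s.f., so the result keeps min(3, 3) = 3 s.f.
Rounded to 3 significant figures: 173 °C.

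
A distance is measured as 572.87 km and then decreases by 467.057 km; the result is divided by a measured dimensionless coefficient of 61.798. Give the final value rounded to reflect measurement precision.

572.87 km − 467.057 km = 105.813 km; the difference is limited to 2 decimal places (5 s.f.).
Carrying full precision, 105.813 ÷ 61.798 = 1.71223987831… km; 61.798 has 5 s.f., so the result keeps min(5, 5) = 5 s.f.
Rounded to 5 significant figures: 1.7122 km.

1.7122 km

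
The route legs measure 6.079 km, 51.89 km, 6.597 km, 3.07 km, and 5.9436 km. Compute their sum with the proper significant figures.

73.58 km

6.079 km + 51.89 km + 6.597 km + 3.07 km + 5.9436 km = 73.5796 km.
Addition/subtraction keeps the fewest decimal places: 6.079 → 3 decimal places, 51.89 → 2 decimal places, 6.597 → 3 decimal places, 3.07 → 2 decimal places, 5.9436 → 4 decimal places; limit is 2.
Rounded to 2 decimal places: 73.58 km.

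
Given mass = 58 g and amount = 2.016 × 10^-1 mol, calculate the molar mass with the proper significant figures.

molar mass = 58 g ÷ 2.016 × 10^-1 mol = 287.698412698… g/mol.
58 has 2 significant figures; 2.016 × 10^-1 has 4.
Division/multiplication keeps the fewest: 2 significant figures.
Rounded: 2.9 × 10^2 g/mol.

2.9 × 10^2 g/mol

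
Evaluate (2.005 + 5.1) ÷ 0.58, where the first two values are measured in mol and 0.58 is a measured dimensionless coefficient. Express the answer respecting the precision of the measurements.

12 mol

2.005 mol + 5.1 mol = 7.105 mol; the sum is limited to 1 decimal place (2 s.f.).
Carrying full precision, 7.105 ÷ 0.58 = 12.25 mol; 0.58 has 2 s.f., so the result keeps min(2, 2) = 2 s.f.
Rounded to 2 significant figures: 12 mol.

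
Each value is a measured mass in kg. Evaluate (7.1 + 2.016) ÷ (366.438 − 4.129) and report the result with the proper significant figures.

0.025

7.1 + 2.016 = 9.116, limited to 1 d.p. → 2 s.f.; 366.438 − 4.129 = 362.309, limited to 3 d.p. → 6 s.f.
Carrying full precision, 9.116 ÷ 362.309 = 0.0251608433685…; keep min(2, 6) = 2 s.f.
Rounded to 2 significant figures: 0.025.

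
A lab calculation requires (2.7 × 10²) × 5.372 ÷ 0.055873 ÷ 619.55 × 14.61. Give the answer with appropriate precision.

(2.7 × 10²) × 5.372 ÷ 0.055873 ÷ 619.55 × 14.61 = 612.169421203…
Multiplication/division keeps the fewest significant figures: 2.7 × 10² → 2 s.f., 5.372 → 4 s.f., 0.055873 → 5 s.f., 619.55 → 5 s.f., 14.61 → 4 s.f.; limit is 2.
Rounded to 2 significant figures: 6.1 × 10².

6.1 × 10²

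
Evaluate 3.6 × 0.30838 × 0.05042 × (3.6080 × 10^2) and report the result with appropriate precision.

3.6 × 0.30838 × 0.05042 × (3.6080 × 10^2) = 20.195661138…
Multiplication/division keeps the fewest significant figures: 3.6 → 2 s.f., 0.30838 → 5 s.f., 0.05042 → 4 s.f., 3.6080 × 10^2 → 5 s.f.; limit is 2.
Rounded to 2 significant figures: 2.0 × 10^1.

2.0 × 10^1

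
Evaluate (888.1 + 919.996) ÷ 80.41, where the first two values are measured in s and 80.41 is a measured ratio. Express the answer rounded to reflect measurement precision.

888.1 s + 919.996 s = 1808.096 s; the sum is limited to 1 decimal place (5 s.f.).
Carrying full precision, 1808.096 ÷ 80.41 = 22.4859594578… s; 80.41 has 4 s.f., so the result keeps min(5, 4) = 4 s.f.
Rounded to 4 significant figures: 22.49 s.

22.49 s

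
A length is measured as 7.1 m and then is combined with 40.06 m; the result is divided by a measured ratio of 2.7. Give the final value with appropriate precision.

7.1 m + 40.06 m = 47.16 m; the sum is limited to 1 decimal place (3 s.f.).
Carrying full precision, 47.16 ÷ 2.7 = 17.4666666667… m; 2.7 has 2 s.f., so the result keeps min(3, 2) = 2 s.f.
Rounded to 2 significant figures: 17 m.

17 m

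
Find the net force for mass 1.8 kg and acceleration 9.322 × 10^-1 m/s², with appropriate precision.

1.7 N

net force = 1.8 kg × 9.322 × 10^-1 m/s² = 1.67796 N.
1.8 has 2 significant figures; 9.322 × 10^-1 has 4.
Division/multiplication keeps the fewest: 2 significant figures.
Rounded: 1.7 N.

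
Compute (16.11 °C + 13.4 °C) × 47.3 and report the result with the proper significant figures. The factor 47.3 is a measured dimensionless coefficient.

1.40 × 10^3 °C

16.11 °C + 13.4 °C = 29.51 °C; the sum is limited to 1 decimal place (3 s.f.).
Carrying full precision, 29.51 × 47.3 = 1395.823 °C; 47.3 has 3 s.f., so the result keeps min(3, 3) = 3 s.f.
Rounded to 3 significant figures: 1.40 × 10^3 °C.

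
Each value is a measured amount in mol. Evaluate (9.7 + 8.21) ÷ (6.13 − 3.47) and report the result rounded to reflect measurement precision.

9.7 + 8.21 = 17.91, limited to 1 d.p. → 3 s.f.; 6.13 − 3.47 = 2.66, limited to 2 d.p. → 3 s.f.
Carrying full precision, 17.91 ÷ 2.66 = 6.73308270677…; keep min(3, 3) = 3 s.f.
Rounded to 3 significant figures: 6.73.

6.73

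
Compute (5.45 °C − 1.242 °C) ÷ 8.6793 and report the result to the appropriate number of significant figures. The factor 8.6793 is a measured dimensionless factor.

4.85 × 10⁻¹ °C

5.45 °C − 1.242 °C = 4.208 °C; the difference is limited to 2 decimal places (3 s.f.).
Carrying full precision, 4.208 ÷ 8.6793 = 0.484831726061… °C; 8.6793 has 5 s.f., so the result keeps min(3, 5) = 3 s.f.
Rounded to 3 significant figures: 4.85 × 10⁻¹ °C.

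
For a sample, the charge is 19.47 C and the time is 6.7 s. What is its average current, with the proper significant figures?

2.9 A

average current = 19.47 C ÷ 6.7 s = 2.90597014925… A.
19.47 has 4 significant figures; 6.7 has 2.
Division/multiplication keeps the fewest: 2 significant figures.
Rounded: 2.9 A.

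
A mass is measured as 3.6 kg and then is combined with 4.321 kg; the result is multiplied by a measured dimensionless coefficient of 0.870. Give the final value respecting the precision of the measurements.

3.6 kg + 4.321 kg = 7.921 kg; the sum is limited to 1 decimal place (2 s.f.).
Carrying full precision, 7.921 × 0.870 = 6.89127 kg; 0.870 has 3 s.f., so the result keeps min(2, 3) = 2 s.f.
Rounded to 2 significant figures: 6.9 kg.

6.9 kg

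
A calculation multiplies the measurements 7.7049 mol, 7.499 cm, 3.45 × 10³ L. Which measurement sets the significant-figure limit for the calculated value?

3.45 × 10³ L

7.7049 mol → 5 s.f.; 7.499 cm → 4 s.f.; 3.45 × 10³ L → 3 s.f.
The fewest is 3 significant figures, from 3.45 × 10³ L.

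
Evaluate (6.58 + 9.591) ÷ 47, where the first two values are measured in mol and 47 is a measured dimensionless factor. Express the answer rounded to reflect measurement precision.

0.34 mol

6.58 mol + 9.591 mol = 16.171 mol; the sum is limited to 2 decimal places (4 s.f.).
Carrying full precision, 16.171 ÷ 47 = 0.344063829787… mol; 47 has 2 s.f., so the result keeps min(4, 2) = 2 s.f.
Rounded to 2 significant figures: 0.34 mol.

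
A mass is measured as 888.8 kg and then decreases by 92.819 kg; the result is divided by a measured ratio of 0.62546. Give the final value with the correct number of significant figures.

1273 kg

888.8 kg − 92.819 kg = 795.981 kg; the difference is limited to 1 decimal place (4 s.f.).
Carrying full precision, 795.981 ÷ 0.62546 = 1272.63294215… kg; 0.62546 has 5 s.f., so the result keeps min(4, 5) = 4 s.f.
Rounded to 4 significant figures: 1273 kg.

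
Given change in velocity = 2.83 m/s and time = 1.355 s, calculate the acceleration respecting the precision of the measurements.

acceleration = 2.83 m/s ÷ 1.355 s = 2.08856088561… m/s².
2.83 has 3 significant figures; 1.355 has 4.
Division/multiplication keeps the fewest: 3 significant figures.
Rounded: 2.09 m/s².

2.09 m/s²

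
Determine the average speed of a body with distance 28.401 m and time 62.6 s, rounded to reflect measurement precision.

average speed = 28.401 m ÷ 62.6 s = 0.453690095847… m/s.
28.401 has 5 significant figures; 62.6 has 3.
Division/multiplication keeps the fewest: 3 significant figures.
Rounded: 0.454 m/s.

0.454 m/s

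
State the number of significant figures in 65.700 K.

65.700: trailing zeros after a decimal point are significant.

5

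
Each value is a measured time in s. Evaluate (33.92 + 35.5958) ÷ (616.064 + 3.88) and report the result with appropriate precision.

33.92 + 35.5958 = 69.5158, limited to 2 d.p. → 4 s.f.; 616.064 + 3.88 = 619.944, limited to 2 d.p. → 5 s.f.
Carrying full precision, 69.5158 ÷ 619.944 = 0.112132386151…; keep min(4, 5) = 4 s.f.
Rounded to 4 significant figures: 1.121 × 10^-1.

1.121 × 10^-1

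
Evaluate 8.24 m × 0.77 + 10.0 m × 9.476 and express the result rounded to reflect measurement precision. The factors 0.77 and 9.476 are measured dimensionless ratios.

8.24 × 0.77 = 6.3448 → 6.3 m (2 s.f., last digit at the 10^-1 place).
10.0 × 9.476 = 94.76 → 94.8 m (3 s.f., last digit at the 10^-1 place).
Sum: 101.1048 m; keep the coarser place, 10^-1.
Result: 1.011 × 10^2 m.

1.011 × 10^2 m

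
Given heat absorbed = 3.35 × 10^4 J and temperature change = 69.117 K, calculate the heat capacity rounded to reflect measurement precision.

heat capacity = 3.35 × 10^4 J ÷ 69.117 K = 484.685388544… J/K.
3.35 × 10^4 has 3 significant figures; 69.117 has 5.
Division/multiplication keeps the fewest: 3 significant figures.
Rounded: 485 J/K.

485 J/K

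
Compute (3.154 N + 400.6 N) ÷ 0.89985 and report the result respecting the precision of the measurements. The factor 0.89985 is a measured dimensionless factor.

448.7 N

3.154 N + 400.6 N = 403.754 N; the sum is limited to 1 decimal place (4 s.f.).
Carrying full precision, 403.754 ÷ 0.89985 = 448.690337278… N; 0.89985 has 5 s.f., so the result keeps min(4, 5) = 4 s.f.
Rounded to 4 significant figures: 448.7 N.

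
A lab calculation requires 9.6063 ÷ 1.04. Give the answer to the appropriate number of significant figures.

9.6063 ÷ 1.04 = 9.23682692308…
Multiplication/division keeps the fewest significant figures: 9.6063 → 5 s.f., 1.04 → 3 s.f.; limit is 3.
Rounded to 3 significant figures: 9.24.

9.24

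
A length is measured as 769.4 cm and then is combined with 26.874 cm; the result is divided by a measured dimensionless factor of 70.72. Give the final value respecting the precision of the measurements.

11.26 cm

769.4 cm + 26.874 cm = 796.274 cm; the sum is limited to 1 decimal place (4 s.f.).
Carrying full precision, 796.274 ÷ 70.72 = 11.259530543… cm; 70.72 has 4 s.f., so the result keeps min(4, 4) = 4 s.f.
Rounded to 4 significant figures: 11.26 cm.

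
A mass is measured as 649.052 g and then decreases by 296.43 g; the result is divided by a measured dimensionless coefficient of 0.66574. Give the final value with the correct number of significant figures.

649.052 g − 296.43 g = 352.622 g; the difference is limited to 2 decimal places (5 s.f.).
Carrying full precision, 352.622 ÷ 0.66574 = 529.669240244… g; 0.66574 has 5 s.f., so the result keeps min(5, 5) = 5 s.f.
Rounded to 5 significant figures: 529.67 g.

529.67 g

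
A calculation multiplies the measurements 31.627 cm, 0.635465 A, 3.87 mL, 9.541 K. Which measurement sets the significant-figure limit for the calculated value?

31.627 cm → 5 s.f.; 0.635465 A → 6 s.f.; 3.87 mL → 3 s.f.; 9.541 K → 4 s.f.
The fewest is 3 significant figures, from 3.87 mL.

3.87 mL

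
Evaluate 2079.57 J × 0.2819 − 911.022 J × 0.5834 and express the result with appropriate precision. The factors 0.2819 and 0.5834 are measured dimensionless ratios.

54.7 J

2079.57 × 0.2819 = 586.230783 → 5.862 × 10^2 J (4 s.f., last digit at the 10^-1 place).
911.022 × 0.5834 = 531.4902348 → 531.5 J (4 s.f., last digit at the 10^-1 place).
Difference: 54.7405482 J; keep the coarser place, 10^-1.
Result: 54.7 J.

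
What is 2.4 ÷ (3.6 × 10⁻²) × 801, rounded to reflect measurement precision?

5.3 × 10⁴

2.4 ÷ (3.6 × 10⁻²) × 801 = 53400
Multiplication/division keeps the fewest significant figures: 2.4 → 2 s.f., 3.6 × 10⁻² → 2 s.f., 801 → 3 s.f.; limit is 2.
Rounded to 2 significant figures: 5.3 × 10⁴.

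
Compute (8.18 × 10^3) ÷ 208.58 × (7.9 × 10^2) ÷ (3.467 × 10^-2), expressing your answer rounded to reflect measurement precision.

8.9 × 10^5

(8.18 × 10^3) ÷ 208.58 × (7.9 × 10^2) ÷ (3.467 × 10^-2) = 893622.07837…
Multiplication/division keeps the fewest significant figures: 8.18 × 10^3 → 3 s.f., 208.58 → 5 s.f., 7.9 × 10^2 → 2 s.f., 3.467 × 10^-2 → 4 s.f.; limit is 2.
Rounded to 2 significant figures: 8.9 × 10^5.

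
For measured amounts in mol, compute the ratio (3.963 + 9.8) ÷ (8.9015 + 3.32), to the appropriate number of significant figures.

3.963 + 9.8 = 13.763, limited to 1 d.p. → 3 s.f.; 8.9015 + 3.32 = 12.2215, limited to 2 d.p. → 4 s.f.
Carrying full precision, 13.763 ÷ 12.2215 = 1.12613018042…; keep min(3, 4) = 3 s.f.
Rounded to 3 significant figures: 1.13.

1.13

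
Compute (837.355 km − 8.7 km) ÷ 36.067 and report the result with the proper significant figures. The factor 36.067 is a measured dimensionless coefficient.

837.355 km − 8.7 km = 828.655 km; the difference is limited to 1 decimal place (4 s.f.).
Carrying full precision, 828.655 ÷ 36.067 = 22.9754346078… km; 36.067 has 5 s.f., so the result keeps min(4, 5) = 4 s.f.
Rounded to 4 significant figures: 22.98 km.

22.98 km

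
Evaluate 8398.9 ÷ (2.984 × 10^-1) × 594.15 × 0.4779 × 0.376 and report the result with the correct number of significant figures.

3.01 × 10^6

8398.9 ÷ (2.984 × 10^-1) × 594.15 × 0.4779 × 0.376 = 3005000.63803…
Multiplication/division keeps the fewest significant figures: 8398.9 → 5 s.f., 2.984 × 10^-1 → 4 s.f., 594.15 → 5 s.f., 0.4779 → 4 s.f., 0.376 → 3 s.f.; limit is 3.
Rounded to 3 significant figures: 3.01 × 10^6.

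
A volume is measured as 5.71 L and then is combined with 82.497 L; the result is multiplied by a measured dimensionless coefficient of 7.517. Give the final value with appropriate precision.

5.71 L + 82.497 L = 88.207 L; the sum is limited to 2 decimal places (4 s.f.).
Carrying full precision, 88.207 × 7.517 = 663.052019 L; 7.517 has 4 s.f., so the result keeps min(4, 4) = 4 s.f.
Rounded to 4 significant figures: 663.1 L.

663.1 L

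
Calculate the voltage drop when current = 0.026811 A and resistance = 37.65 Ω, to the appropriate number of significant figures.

voltage drop = 0.026811 A × 37.65 Ω = 1.00943415 V.
0.026811 has 5 significant figures; 37.65 has 4.
Division/multiplication keeps the fewest: 4 significant figures.
Rounded: 1.009 V.

1.009 V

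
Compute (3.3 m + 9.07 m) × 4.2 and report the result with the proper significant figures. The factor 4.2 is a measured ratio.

3.3 m + 9.07 m = 12.37 m; the sum is limited to 1 decimal place (3 s.f.).
Carrying full precision, 12.37 × 4.2 = 51.954 m; 4.2 has 2 s.f., so the result keeps min(3, 2) = 2 s.f.
Rounded to 2 significant figures: 52 m.

52 m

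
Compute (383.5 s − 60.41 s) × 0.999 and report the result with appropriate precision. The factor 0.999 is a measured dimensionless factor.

323 s

383.5 s − 60.41 s = 323.09 s; the difference is limited to 1 decimal place (4 s.f.).
Carrying full precision, 323.09 × 0.999 = 322.76691 s; 0.999 has 3 s.f., so the result keeps min(4, 3) = 3 s.f.
Rounded to 3 significant figures: 323 s.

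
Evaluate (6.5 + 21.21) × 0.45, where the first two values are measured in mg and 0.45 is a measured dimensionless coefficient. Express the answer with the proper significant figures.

12 mg

6.5 mg + 21.21 mg = 27.71 mg; the sum is limited to 1 decimal place (3 s.f.).
Carrying full precision, 27.71 × 0.45 = 12.4695 mg; 0.45 has 2 s.f., so the result keeps min(3, 2) = 2 s.f.
Rounded to 2 significant figures: 12 mg.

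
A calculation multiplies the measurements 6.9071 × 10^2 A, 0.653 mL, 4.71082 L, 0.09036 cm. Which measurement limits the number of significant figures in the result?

6.9071 × 10^2 A → 5 s.f.; 0.653 mL → 3 s.f.; 4.71082 L → 6 s.f.; 0.09036 cm → 4 s.f.
The fewest is 3 significant figures, from 0.653 mL.

0.653 mL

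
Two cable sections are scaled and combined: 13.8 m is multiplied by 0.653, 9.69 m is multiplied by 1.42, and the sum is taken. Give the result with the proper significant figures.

13.8 × 0.653 = 9.0114 → 9.01 m (3 s.f., last digit at the 10^-2 place).
9.69 × 1.42 = 13.7598 → 13.8 m (3 s.f., last digit at the 10^-1 place).
Sum: 22.7712 m; keep the coarser place, 10^-1.
Result: 22.8 m.

22.8 m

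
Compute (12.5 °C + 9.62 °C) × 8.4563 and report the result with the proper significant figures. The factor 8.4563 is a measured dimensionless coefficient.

12.5 °C + 9.62 °C = 22.12 °C; the sum is limited to 1 decimal place (3 s.f.).
Carrying full precision, 22.12 × 8.4563 = 187.053356 °C; 8.4563 has 5 s.f., so the result keeps min(3, 5) = 3 s.f.
Rounded to 3 significant figures: 187 °C.

187 °C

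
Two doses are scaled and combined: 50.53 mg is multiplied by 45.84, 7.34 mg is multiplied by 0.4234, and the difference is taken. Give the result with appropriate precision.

50.53 × 45.84 = 2316.2952 → 2316 mg (4 s.f., last digit at the 10^0 place).
7.34 × 0.4234 = 3.107756 → 3.11 mg (3 s.f., last digit at the 10^-2 place).
Difference: 2313.187444 mg; keep the coarser place, 10^0.
Result: 2313 mg.

2313 mg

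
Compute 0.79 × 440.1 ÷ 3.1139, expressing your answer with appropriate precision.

1.1 × 10^2

0.79 × 440.1 ÷ 3.1139 = 111.653874562…
Multiplication/division keeps the fewest significant figures: 0.79 → 2 s.f., 440.1 → 4 s.f., 3.1139 → 5 s.f.; limit is 2.
Rounded to 2 significant figures: 1.1 × 10^2.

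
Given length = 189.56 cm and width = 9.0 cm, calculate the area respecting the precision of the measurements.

area = 189.56 cm × 9.0 cm = 1706.04 cm².
189.56 has 5 significant figures; 9.0 has 2.
Division/multiplication keeps the fewest: 2 significant figures.
Rounded: 1.7 × 10³ cm².

1.7 × 10³ cm²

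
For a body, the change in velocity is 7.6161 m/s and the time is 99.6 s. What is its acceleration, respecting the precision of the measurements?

acceleration = 7.6161 m/s ÷ 99.6 s = 0.0764668674699… m/s².
7.6161 has 5 significant figures; 99.6 has 3.
Division/multiplication keeps the fewest: 3 significant figures.
Rounded: 0.0765 m/s².

0.0765 m/s²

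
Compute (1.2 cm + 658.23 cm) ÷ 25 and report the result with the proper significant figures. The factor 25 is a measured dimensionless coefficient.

26 cm

1.2 cm + 658.23 cm = 659.43 cm; the sum is limited to 1 decimal place (4 s.f.).
Carrying full precision, 659.43 ÷ 25 = 26.3772 cm; 25 has 2 s.f., so the result keeps min(4, 2) = 2 s.f.
Rounded to 2 significant figures: 26 cm.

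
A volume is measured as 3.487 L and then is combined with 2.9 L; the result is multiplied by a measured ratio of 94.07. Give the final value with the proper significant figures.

6.0 × 10² L

3.487 L + 2.9 L = 6.387 L; the sum is limited to 1 decimal place (2 s.f.).
Carrying full precision, 6.387 × 94.07 = 600.82509 L; 94.07 has 4 s.f., so the result keeps min(2, 4) = 2 s.f.
Rounded to 2 significant figures: 6.0 × 10² L.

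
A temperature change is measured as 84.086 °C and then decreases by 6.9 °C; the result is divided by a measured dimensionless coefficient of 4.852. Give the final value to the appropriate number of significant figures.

84.086 °C − 6.9 °C = 77.186 °C; the difference is limited to 1 decimal place (3 s.f.).
Carrying full precision, 77.186 ÷ 4.852 = 15.9080791426… °C; 4.852 has 4 s.f., so the result keeps min(3, 4) = 3 s.f.
Rounded to 3 significant figures: 15.9 °C.

15.9 °C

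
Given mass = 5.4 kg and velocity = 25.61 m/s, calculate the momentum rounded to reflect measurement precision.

momentum = 5.4 kg × 25.61 m/s = 138.294 kg·m/s.
5.4 has 2 significant figures; 25.61 has 4.
Division/multiplication keeps the fewest: 2 significant figures.
Rounded: 1.4 × 10² kg·m/s.

1.4 × 10² kg·m/s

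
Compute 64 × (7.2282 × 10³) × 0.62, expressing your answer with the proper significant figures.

64 × (7.2282 × 10³) × 0.62 = 286814.976
Multiplication/division keeps the fewest significant figures: 64 → 2 s.f., 7.2282 × 10³ → 5 s.f., 0.62 → 2 s.f.; limit is 2.
Rounded to 2 significant figures: 2.9 × 10⁵.

2.9 × 10⁵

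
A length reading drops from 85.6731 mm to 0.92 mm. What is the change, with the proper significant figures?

84.75 mm

85.6731 mm − 0.92 mm = 84.7531 mm.
Addition/subtraction keeps the fewest decimal places: 85.6731 → 4 decimal places, 0.92 → 2 decimal places; limit is 2.
Rounded to 2 decimal places: 84.75 mm.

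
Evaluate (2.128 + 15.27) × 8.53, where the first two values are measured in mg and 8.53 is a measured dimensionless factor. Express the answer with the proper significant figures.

2.128 mg + 15.27 mg = 17.398 mg; the sum is limited to 2 decimal places (4 s.f.).
Carrying full precision, 17.398 × 8.53 = 148.40494 mg; 8.53 has 3 s.f., so the result keeps min(4, 3) = 3 s.f.
Rounded to 3 significant figures: 148 mg.

148 mg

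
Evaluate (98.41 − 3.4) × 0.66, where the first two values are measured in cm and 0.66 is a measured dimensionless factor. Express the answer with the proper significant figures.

98.41 cm − 3.4 cm = 95.01 cm; the difference is limited to 1 decimal place (3 s.f.).
Carrying full precision, 95.01 × 0.66 = 62.7066 cm; 0.66 has 2 s.f., so the result keeps min(3, 2) = 2 s.f.
Rounded to 2 significant figures: 63 cm.

63 cm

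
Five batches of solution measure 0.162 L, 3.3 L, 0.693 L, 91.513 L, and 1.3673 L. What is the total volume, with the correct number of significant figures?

97.0 L

0.162 L + 3.3 L + 0.693 L + 91.513 L + 1.3673 L = 97.0353 L.
Addition/subtraction keeps the fewest decimal places: 0.162 → 3 decimal places, 3.3 → 1 decimal place, 0.693 → 3 decimal places, 91.513 → 3 decimal places, 1.3673 → 4 decimal places; limit is 1.
Rounded to 1 decimal place: 97.0 L.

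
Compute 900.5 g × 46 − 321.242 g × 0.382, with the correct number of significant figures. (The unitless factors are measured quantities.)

4.1 × 10⁴ g

900.5 × 46 = 41423 → 4.1 × 10⁴ g (2 s.f., last digit at the 10^3 place).
321.242 × 0.382 = 122.714444 → 123 g (3 s.f., last digit at the 10^0 place).
Difference: 41300.285556 g; keep the coarser place, 10^3.
Result: 4.1 × 10⁴ g.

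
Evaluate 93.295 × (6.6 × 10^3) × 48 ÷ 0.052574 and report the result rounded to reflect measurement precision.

93.295 × (6.6 × 10^3) × 48 ÷ 0.052574 = 562176284.856…
Multiplication/division keeps the fewest significant figures: 93.295 → 5 s.f., 6.6 × 10^3 → 2 s.f., 48 → 2 s.f., 0.052574 → 5 s.f.; limit is 2.
Rounded to 2 significant figures: 5.6 × 10^8.

5.6 × 10^8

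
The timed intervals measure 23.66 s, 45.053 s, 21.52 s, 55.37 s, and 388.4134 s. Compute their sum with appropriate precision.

23.66 s + 45.053 s + 21.52 s + 55.37 s + 388.4134 s = 534.0164 s.
Addition/subtraction keeps the fewest decimal places: 23.66 → 2 decimal places, 45.053 → 3 decimal places, 21.52 → 2 decimal places, 55.37 → 2 decimal places, 388.4134 → 4 decimal places; limit is 2.
Rounded to 2 decimal places: 534.02 s.

534.02 s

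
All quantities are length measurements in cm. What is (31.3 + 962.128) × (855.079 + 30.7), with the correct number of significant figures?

8.800 × 10^5 cm²

31.3 + 962.128 = 993.428, limited to 1 d.p. → 4 s.f.; 855.079 + 30.7 = 885.779, limited to 1 d.p. → 4 s.f.
Carrying full precision, 993.428 × 885.779 = 879957.660412; keep min(4, 4) = 4 s.f.
Rounded to 4 significant figures: 8.800 × 10^5 cm².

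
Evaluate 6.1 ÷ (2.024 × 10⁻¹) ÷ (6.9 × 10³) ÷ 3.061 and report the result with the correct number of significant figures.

6.1 ÷ (2.024 × 10⁻¹) ÷ (6.9 × 10³) ÷ 3.061 = 0.00142694392384…
Multiplication/division keeps the fewest significant figures: 6.1 → 2 s.f., 2.024 × 10⁻¹ → 4 s.f., 6.9 × 10³ → 2 s.f., 3.061 → 4 s.f.; limit is 2.
Rounded to 2 significant figures: 0.0014.

0.0014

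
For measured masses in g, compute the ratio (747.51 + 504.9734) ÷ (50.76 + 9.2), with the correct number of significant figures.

747.51 + 504.9734 = 1252.4834, limited to 2 d.p. → 6 s.f.; 50.76 + 9.2 = 59.96, limited to 1 d.p. → 3 s.f.
Carrying full precision, 1252.4834 ÷ 59.96 = 20.8886490994…; keep min(6, 3) = 3 s.f.
Rounded to 3 significant figures: 20.9.

20.9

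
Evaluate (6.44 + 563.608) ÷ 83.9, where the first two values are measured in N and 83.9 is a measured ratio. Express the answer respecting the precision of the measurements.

6.79 N

6.44 N + 563.608 N = 570.048 N; the sum is limited to 2 decimal places (5 s.f.).
Carrying full precision, 570.048 ÷ 83.9 = 6.79437425507… N; 83.9 has 3 s.f., so the result keeps min(5, 3) = 3 s.f.
Rounded to 3 significant figures: 6.79 N.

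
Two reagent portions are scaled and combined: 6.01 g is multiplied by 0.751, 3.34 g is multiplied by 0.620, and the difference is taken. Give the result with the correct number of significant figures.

2.44 g

6.01 × 0.751 = 4.51351 → 4.51 g (3 s.f., last digit at the 10^-2 place).
3.34 × 0.620 = 2.0708 → 2.07 g (3 s.f., last digit at the 10^-2 place).
Difference: 2.44271 g; keep the coarser place, 10^-2.
Result: 2.44 g.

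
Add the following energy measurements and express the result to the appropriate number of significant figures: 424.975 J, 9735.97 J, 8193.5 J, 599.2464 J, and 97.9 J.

424.975 J + 9735.97 J + 8193.5 J + 599.2464 J + 97.9 J = 19051.5914 J.
Addition/subtraction keeps the fewest decimal places: 424.975 → 3 decimal places, 9735.97 → 2 decimal places, 8193.5 → 1 decimal place, 599.2464 → 4 decimal places, 97.9 → 1 decimal place; limit is 1.
Rounded to 1 decimal place: 19051.6 J.

19051.6 J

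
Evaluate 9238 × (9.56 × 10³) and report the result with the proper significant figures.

9238 × (9.56 × 10³) = 88315280
Multiplication/division keeps the fewest significant figures: 9238 → 4 s.f., 9.56 × 10³ → 3 s.f.; limit is 3.
Rounded to 3 significant figures: 8.83 × 10⁷.

8.83 × 10⁷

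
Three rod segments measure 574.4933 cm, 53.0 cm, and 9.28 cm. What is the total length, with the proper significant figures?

636.8 cm

574.4933 cm + 53.0 cm + 9.28 cm = 636.7733 cm.
Addition/subtraction keeps the fewest decimal places: 574.4933 → 4 decimal places, 53.0 → 1 decimal place, 9.28 → 2 decimal places; limit is 1.
Rounded to 1 decimal place: 636.8 cm.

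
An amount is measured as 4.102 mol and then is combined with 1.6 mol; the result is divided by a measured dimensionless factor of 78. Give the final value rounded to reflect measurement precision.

4.102 mol + 1.6 mol = 5.702 mol; the sum is limited to 1 decimal place (2 s.f.).
Carrying full precision, 5.702 ÷ 78 = 0.0731025641026… mol; 78 has 2 s.f., so the result keeps min(2, 2) = 2 s.f.
Rounded to 2 significant figures: 0.073 mol.

0.073 mol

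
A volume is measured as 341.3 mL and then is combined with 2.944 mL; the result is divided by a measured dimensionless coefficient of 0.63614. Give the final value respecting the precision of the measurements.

541.1 mL

341.3 mL + 2.944 mL = 344.244 mL; the sum is limited to 1 decimal place (4 s.f.).
Carrying full precision, 344.244 ÷ 0.63614 = 541.145030968… mL; 0.63614 has 5 s.f., so the result keeps min(4, 5) = 4 s.f.
Rounded to 4 significant figures: 541.1 mL.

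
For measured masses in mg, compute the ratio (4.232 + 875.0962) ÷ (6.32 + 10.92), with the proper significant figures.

51.01

4.232 + 875.0962 = 879.3282, limited to 3 d.p. → 6 s.f.; 6.32 + 10.92 = 17.24, limited to 2 d.p. → 4 s.f.
Carrying full precision, 879.3282 ÷ 17.24 = 51.0051160093…; keep min(6, 4) = 4 s.f.
Rounded to 4 significant figures: 51.01.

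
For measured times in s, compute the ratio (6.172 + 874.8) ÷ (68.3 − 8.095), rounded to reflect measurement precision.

6.172 + 874.8 = 880.972, limited to 1 d.p. → 4 s.f.; 68.3 − 8.095 = 60.205, limited to 1 d.p. → 3 s.f.
Carrying full precision, 880.972 ÷ 60.205 = 14.632871024…; keep min(4, 3) = 3 s.f.
Rounded to 3 significant figures: 14.6.

14.6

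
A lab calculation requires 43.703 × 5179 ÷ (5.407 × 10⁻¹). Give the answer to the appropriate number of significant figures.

4.186 × 10⁵

43.703 × 5179 ÷ (5.407 × 10⁻¹) = 418601.511004…
Multiplication/division keeps the fewest significant figures: 43.703 → 5 s.f., 5179 → 4 s.f., 5.407 × 10⁻¹ → 4 s.f.; limit is 4.
Rounded to 4 significant figures: 4.186 × 10⁵.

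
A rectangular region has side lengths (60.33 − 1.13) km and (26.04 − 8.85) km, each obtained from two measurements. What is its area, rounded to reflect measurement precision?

60.33 − 1.13 = 59.20, limited to 2 d.p. → 4 s.f.; 26.04 − 8.85 = 17.19, limited to 2 d.p. → 4 s.f.
Carrying full precision, 59.20 × 17.19 = 1017.648; keep min(4, 4) = 4 s.f.
Rounded to 4 significant figures: 1018 km².

1018 km²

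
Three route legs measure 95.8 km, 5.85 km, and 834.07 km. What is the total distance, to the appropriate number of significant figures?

95.8 km + 5.85 km + 834.07 km = 935.72 km.
Addition/subtraction keeps the fewest decimal places: 95.8 → 1 decimal place, 5.85 → 2 decimal places, 834.07 → 2 decimal places; limit is 1.
Rounded to 1 decimal place: 935.7 km.

935.7 km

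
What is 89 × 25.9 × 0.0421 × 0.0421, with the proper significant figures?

89 × 25.9 × 0.0421 × 0.0421 = 4.085582291
Multiplication/division keeps the fewest significant figures: 89 → 2 s.f., 25.9 → 3 s.f., 0.0421 → 3 s.f., 0.0421 → 3 s.f.; limit is 2.
Rounded to 2 significant figures: 4.1.

4.1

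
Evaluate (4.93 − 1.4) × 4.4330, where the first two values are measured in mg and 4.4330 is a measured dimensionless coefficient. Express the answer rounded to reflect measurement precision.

4.93 mg − 1.4 mg = 3.53 mg; the difference is limited to 1 decimal place (2 s.f.).
Carrying full precision, 3.53 × 4.4330 = 15.64849 mg; 4.4330 has 5 s.f., so the result keeps min(2, 5) = 2 s.f.
Rounded to 2 significant figures: 16 mg.

16 mg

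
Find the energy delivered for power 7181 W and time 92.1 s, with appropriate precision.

energy delivered = 7181 W × 92.1 s = 661370.1 J.
7181 has 4 significant figures; 92.1 has 3.
Division/multiplication keeps the fewest: 3 significant figures.
Rounded: 6.61 × 10^5 J.

6.61 × 10^5 J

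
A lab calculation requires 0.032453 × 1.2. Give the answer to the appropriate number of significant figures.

3.9 × 10^-2

0.032453 × 1.2 = 0.0389436
Multiplication/division keeps the fewest significant figures: 0.032453 → 5 s.f., 1.2 → 2 s.f.; limit is 2.
Rounded to 2 significant figures: 3.9 × 10^-2.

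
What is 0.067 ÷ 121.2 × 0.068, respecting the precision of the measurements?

3.8 × 10^-5

0.067 ÷ 121.2 × 0.068 = 0.0000375907590759…
Multiplication/division keeps the fewest significant figures: 0.067 → 2 s.f., 121.2 → 4 s.f., 0.068 → 2 s.f.; limit is 2.
Rounded to 2 significant figures: 3.8 × 10^-5.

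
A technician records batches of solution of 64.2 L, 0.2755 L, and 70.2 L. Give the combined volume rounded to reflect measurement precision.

64.2 L + 0.2755 L + 70.2 L = 134.6755 L.
Addition/subtraction keeps the fewest decimal places: 64.2 → 1 decimal place, 0.2755 → 4 decimal places, 70.2 → 1 decimal place; limit is 1.
Rounded to 1 decimal place: 134.7 L.

134.7 L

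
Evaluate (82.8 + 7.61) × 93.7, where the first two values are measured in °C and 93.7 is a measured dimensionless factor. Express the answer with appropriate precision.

82.8 °C + 7.61 °C = 90.41 °C; the sum is limited to 1 decimal place (3 s.f.).
Carrying full precision, 90.41 × 93.7 = 8471.417 °C; 93.7 has 3 s.f., so the result keeps min(3, 3) = 3 s.f.
Rounded to 3 significant figures: 8.47 × 10³ °C.

8.47 × 10³ °C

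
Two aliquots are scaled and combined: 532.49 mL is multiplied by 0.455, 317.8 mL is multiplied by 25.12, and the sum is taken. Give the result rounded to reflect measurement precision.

532.49 × 0.455 = 242.28295 → 242 mL (3 s.f., last digit at the 10^0 place).
317.8 × 25.12 = 7983.136 → 7983 mL (4 s.f., last digit at the 10^0 place).
Sum: 8225.41895 mL; keep the coarser place, 10^0.
Result: 8225 mL.

8225 mL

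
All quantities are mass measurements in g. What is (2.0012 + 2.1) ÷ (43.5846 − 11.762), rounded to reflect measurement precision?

2.0012 + 2.1 = 4.1012, limited to 1 d.p. → 2 s.f.; 43.5846 − 11.762 = 31.8226, limited to 3 d.p. → 5 s.f.
Carrying full precision, 4.1012 ÷ 31.8226 = 0.128876961656…; keep min(2, 5) = 2 s.f.
Rounded to 2 significant figures: 0.13.

0.13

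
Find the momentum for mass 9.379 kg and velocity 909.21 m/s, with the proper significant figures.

momentum = 9.379 kg × 909.21 m/s = 8527.48059 kg·m/s.
9.379 has 4 significant figures; 909.21 has 5.
Division/multiplication keeps the fewest: 4 significant figures.
Rounded: 8.527 × 10³ kg·m/s.

8.527 × 10³ kg·m/s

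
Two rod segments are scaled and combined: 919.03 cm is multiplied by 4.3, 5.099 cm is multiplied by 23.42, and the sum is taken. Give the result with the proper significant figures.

4.1 × 10^3 cm

919.03 × 4.3 = 3951.829 → 4.0 × 10^3 cm (2 s.f., last digit at the 10^2 place).
5.099 × 23.42 = 119.41858 → 119.4 cm (4 s.f., last digit at the 10^-1 place).
Sum: 4071.24758 cm; keep the coarser place, 10^2.
Result: 4.1 × 10^3 cm.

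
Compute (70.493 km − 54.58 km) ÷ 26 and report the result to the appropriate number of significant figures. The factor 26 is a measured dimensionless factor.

70.493 km − 54.58 km = 15.913 km; the difference is limited to 2 decimal places (4 s.f.).
Carrying full precision, 15.913 ÷ 26 = 0.612038461538… km; 26 has 2 s.f., so the result keeps min(4, 2) = 2 s.f.
Rounded to 2 significant figures: 0.61 km.

0.61 km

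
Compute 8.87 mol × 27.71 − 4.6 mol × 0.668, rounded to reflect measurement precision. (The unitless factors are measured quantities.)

8.87 × 27.71 = 245.7877 → 246 mol (3 s.f., last digit at the 10^0 place).
4.6 × 0.668 = 3.0728 → 3.1 mol (2 s.f., last digit at the 10^-1 place).
Difference: 242.7149 mol; keep the coarser place, 10^0.
Result: 2.43 × 10² mol.

2.43 × 10² mol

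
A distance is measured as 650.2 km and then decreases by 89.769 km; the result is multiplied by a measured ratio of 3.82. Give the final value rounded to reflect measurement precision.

650.2 km − 89.769 km = 560.431 km; the difference is limited to 1 decimal place (4 s.f.).
Carrying full precision, 560.431 × 3.82 = 2140.84642 km; 3.82 has 3 s.f., so the result keeps min(4, 3) = 3 s.f.
Rounded to 3 significant figures: 2.14 × 10³ km.

2.14 × 10³ km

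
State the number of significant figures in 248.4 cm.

4

248.4: every digit is nonzero and significant.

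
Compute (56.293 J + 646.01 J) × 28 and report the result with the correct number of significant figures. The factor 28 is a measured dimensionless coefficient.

56.293 J + 646.01 J = 702.303 J; the sum is limited to 2 decimal places (5 s.f.).
Carrying full precision, 702.303 × 28 = 19664.484 J; 28 has 2 s.f., so the result keeps min(5, 2) = 2 s.f.
Rounded to 2 significant figures: 2.0 × 10^4 J.

2.0 × 10^4 J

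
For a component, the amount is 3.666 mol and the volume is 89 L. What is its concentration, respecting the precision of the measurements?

concentration = 3.666 mol ÷ 89 L = 0.041191011236… mol/L.
3.666 has 4 significant figures; 89 has 2.
Division/multiplication keeps the fewest: 2 significant figures.
Rounded: 0.041 mol/L.

0.041 mol/L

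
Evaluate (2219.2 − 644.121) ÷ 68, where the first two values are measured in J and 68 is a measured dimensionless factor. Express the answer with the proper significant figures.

2219.2 J − 644.121 J = 1575.079 J; the difference is limited to 1 decimal place (5 s.f.).
Carrying full precision, 1575.079 ÷ 68 = 23.1629264706… J; 68 has 2 s.f., so the result keeps min(5, 2) = 2 s.f.
Rounded to 2 significant figures: 23 J.

23 J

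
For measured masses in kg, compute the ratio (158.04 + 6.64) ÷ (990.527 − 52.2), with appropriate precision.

0.1755

158.04 + 6.64 = 164.68, limited to 2 d.p. → 5 s.f.; 990.527 − 52.2 = 938.327, limited to 1 d.p. → 4 s.f.
Carrying full precision, 164.68 ÷ 938.327 = 0.175503848871…; keep min(5, 4) = 4 s.f.
Rounded to 4 significant figures: 0.1755.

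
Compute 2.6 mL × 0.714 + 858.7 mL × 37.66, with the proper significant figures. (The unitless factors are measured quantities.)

3.234 × 10^4 mL

2.6 × 0.714 = 1.8564 → 1.9 mL (2 s.f., last digit at the 10^-1 place).
858.7 × 37.66 = 32338.642 → 3.234 × 10^4 mL (4 s.f., last digit at the 10^1 place).
Sum: 32340.4984 mL; keep the coarser place, 10^1.
Result: 3.234 × 10^4 mL.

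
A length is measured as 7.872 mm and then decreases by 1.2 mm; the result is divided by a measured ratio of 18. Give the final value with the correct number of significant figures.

7.872 mm − 1.2 mm = 6.672 mm; the difference is limited to 1 decimal place (2 s.f.).
Carrying full precision, 6.672 ÷ 18 = 0.370666666667… mm; 18 has 2 s.f., so the result keeps min(2, 2) = 2 s.f.
Rounded to 2 significant figures: 0.37 mm.

0.37 mm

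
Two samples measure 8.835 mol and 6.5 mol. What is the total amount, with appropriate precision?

15.3 mol

8.835 mol + 6.5 mol = 15.335 mol.
Addition/subtraction keeps the fewest decimal places: 8.835 → 3 decimal places, 6.5 → 1 decimal place; limit is 1.
Rounded to 1 decimal place: 15.3 mol.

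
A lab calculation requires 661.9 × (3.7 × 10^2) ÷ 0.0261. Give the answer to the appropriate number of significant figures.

9.4 × 10^6

661.9 × (3.7 × 10^2) ÷ 0.0261 = 9383256.70498…
Multiplication/division keeps the fewest significant figures: 661.9 → 4 s.f., 3.7 × 10^2 → 2 s.f., 0.0261 → 3 s.f.; limit is 2.
Rounded to 2 significant figures: 9.4 × 10^6.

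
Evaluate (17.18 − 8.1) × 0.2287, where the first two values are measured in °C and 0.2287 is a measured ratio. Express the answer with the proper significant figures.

2.1 °C

17.18 °C − 8.1 °C = 9.08 °C; the difference is limited to 1 decimal place (2 s.f.).
Carrying full precision, 9.08 × 0.2287 = 2.076596 °C; 0.2287 has 4 s.f., so the result keeps min(2, 4) = 2 s.f.
Rounded to 2 significant figures: 2.1 °C.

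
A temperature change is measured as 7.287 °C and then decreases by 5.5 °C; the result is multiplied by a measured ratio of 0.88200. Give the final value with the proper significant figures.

1.6 °C

7.287 °C − 5.5 °C = 1.787 °C; the difference is limited to 1 decimal place (2 s.f.).
Carrying full precision, 1.787 × 0.88200 = 1.576134 °C; 0.88200 has 5 s.f., so the result keeps min(2, 5) = 2 s.f.
Rounded to 2 significant figures: 1.6 °C.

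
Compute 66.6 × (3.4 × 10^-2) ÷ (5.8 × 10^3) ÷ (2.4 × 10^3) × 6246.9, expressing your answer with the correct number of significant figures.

0.0010

66.6 × (3.4 × 10^-2) ÷ (5.8 × 10^3) ÷ (2.4 × 10^3) × 6246.9 = 0.00101619830172…
Multiplication/division keeps the fewest significant figures: 66.6 → 3 s.f., 3.4 × 10^-2 → 2 s.f., 5.8 × 10^3 → 2 s.f., 2.4 × 10^3 → 2 s.f., 6246.9 → 5 s.f.; limit is 2.
Rounded to 2 significant figures: 0.0010.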